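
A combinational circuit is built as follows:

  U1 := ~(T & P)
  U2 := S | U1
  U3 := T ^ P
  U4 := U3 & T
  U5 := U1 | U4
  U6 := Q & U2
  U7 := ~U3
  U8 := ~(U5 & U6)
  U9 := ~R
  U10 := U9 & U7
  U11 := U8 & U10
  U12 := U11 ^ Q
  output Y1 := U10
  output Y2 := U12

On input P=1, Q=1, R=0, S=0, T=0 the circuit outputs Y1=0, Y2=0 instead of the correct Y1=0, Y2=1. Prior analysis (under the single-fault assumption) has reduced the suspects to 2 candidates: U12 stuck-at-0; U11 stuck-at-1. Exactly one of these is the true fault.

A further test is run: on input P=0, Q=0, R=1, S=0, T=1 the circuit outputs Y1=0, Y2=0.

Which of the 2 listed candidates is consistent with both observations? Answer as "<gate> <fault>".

U12 stuck-at-0

Evaluate each candidate on input P=0, Q=0, R=1, S=0, T=1:
  U12 stuck-at-0: U1=1, U2=1, U3=1, U4=1, U5=1, U6=0, U7=0, U8=1, U9=0, U10=0, U11=0, U12=0 [stuck-at-0] → Y1=0, Y2=0 — matches
  U11 stuck-at-1: U1=1, U2=1, U3=1, U4=1, U5=1, U6=0, U7=0, U8=1, U9=0, U10=0, U11=1 [stuck-at-1], U12=1 → Y1=0, Y2=1 — eliminated
Only U12 stuck-at-0 reproduces the observed Y1=0, Y2=0.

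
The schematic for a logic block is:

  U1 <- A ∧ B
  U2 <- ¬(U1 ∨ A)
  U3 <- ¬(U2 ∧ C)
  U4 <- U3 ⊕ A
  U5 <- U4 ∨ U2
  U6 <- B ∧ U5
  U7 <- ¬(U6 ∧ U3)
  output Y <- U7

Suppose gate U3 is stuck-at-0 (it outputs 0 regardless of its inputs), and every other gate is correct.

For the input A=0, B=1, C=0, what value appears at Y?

1

Propagate with U3 forced: U1=0, U2=1, U3=0 [stuck-at-0], U4=0, U5=1, U6=1, U7=1.
So Y = 1. (Without the fault it would be 0.)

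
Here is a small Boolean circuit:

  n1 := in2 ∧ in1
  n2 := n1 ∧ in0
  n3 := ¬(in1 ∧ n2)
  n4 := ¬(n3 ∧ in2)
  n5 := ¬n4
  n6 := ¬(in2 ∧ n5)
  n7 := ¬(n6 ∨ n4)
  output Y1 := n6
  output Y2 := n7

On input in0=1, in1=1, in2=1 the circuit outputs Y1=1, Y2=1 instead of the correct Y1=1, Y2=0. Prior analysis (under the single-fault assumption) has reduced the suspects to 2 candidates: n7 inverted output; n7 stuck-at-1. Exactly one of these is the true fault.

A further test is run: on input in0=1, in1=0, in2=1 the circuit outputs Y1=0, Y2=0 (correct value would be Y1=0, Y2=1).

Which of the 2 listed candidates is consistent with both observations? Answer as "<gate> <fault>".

n7 inverted output

Evaluate each candidate on input in0=1, in1=0, in2=1:
  n7 inverted output: n1=0, n2=0, n3=1, n4=0, n5=1, n6=0, n7=0 [inverted output] → Y1=0, Y2=0 — matches
  n7 stuck-at-1: n1=0, n2=0, n3=1, n4=0, n5=1, n6=0, n7=1 [stuck-at-1] → Y1=0, Y2=1 — eliminated
Only n7 inverted output reproduces the observed Y1=0, Y2=0.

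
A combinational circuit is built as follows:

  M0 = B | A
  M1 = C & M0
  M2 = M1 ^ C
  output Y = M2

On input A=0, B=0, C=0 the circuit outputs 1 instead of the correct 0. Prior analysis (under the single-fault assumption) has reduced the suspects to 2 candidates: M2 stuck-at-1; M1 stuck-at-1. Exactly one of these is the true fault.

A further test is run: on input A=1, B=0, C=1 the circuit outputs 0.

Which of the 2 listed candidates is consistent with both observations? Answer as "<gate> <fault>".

M1 stuck-at-1

Evaluate each candidate on input A=1, B=0, C=1:
  M2 stuck-at-1: M0=1, M1=1, M2=1 [stuck-at-1] → 1 — eliminated
  M1 stuck-at-1: M0=1, M1=1 [stuck-at-1], M2=0 → 0 — matches
Only M1 stuck-at-1 reproduces the observed 0.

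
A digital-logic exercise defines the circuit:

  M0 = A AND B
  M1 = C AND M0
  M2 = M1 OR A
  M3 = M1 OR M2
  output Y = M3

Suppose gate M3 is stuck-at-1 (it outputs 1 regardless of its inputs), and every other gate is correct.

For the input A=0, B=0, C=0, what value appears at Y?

1

Propagate with M3 forced: M0=0, M1=0, M2=0, M3=1 [stuck-at-1].
So Y = 1. (Without the fault it would be 0.)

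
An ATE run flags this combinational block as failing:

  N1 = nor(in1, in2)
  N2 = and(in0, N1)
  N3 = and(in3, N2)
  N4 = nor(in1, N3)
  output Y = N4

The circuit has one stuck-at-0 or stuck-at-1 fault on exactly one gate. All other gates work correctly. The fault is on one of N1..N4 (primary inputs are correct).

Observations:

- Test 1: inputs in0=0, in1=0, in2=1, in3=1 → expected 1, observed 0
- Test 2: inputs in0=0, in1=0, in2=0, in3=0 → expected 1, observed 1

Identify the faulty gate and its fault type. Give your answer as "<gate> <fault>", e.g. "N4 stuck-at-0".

Fault-free values for test 1 (in0=0, in1=0, in2=1, in3=1): N1=0, N2=0, N3=0, N4=1, giving Y=1. Observed 0.
Test 1: faults giving observed 0 are {N2 stuck-at-1, N3 stuck-at-1, N4 stuck-at-0}.
Test 2 (in0=0, in1=0, in2=0, in3=0): fault-free N1=1, N2=0, N3=0, N4=1 → 1; observed 1. Eliminates N3 stuck-at-1, N4 stuck-at-0.
Only N2 stuck-at-1 is consistent with every test.

N2 stuck-at-1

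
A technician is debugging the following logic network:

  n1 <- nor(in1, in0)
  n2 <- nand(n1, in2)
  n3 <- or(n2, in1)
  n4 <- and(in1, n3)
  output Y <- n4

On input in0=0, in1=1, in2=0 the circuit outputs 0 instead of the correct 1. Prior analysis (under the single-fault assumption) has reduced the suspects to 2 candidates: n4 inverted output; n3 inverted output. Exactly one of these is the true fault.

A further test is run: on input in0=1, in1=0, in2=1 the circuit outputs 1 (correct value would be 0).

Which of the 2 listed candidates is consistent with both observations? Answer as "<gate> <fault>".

n4 inverted output

Evaluate each candidate on input in0=1, in1=0, in2=1:
  n4 inverted output: n1=0, n2=1, n3=1, n4=1 [inverted output] → 1 — matches
  n3 inverted output: n1=0, n2=1, n3=0 [inverted output], n4=0 → 0 — eliminated
Only n4 inverted output reproduces the observed 1.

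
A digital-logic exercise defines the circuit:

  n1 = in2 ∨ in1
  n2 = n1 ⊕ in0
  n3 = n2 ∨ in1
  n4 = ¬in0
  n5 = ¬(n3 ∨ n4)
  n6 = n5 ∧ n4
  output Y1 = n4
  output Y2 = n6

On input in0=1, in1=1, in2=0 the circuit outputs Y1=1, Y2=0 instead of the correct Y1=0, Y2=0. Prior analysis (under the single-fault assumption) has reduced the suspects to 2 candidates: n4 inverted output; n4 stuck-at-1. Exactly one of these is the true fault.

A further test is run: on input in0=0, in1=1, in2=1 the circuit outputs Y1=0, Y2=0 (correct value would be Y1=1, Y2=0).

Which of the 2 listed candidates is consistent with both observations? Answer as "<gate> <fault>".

Evaluate each candidate on input in0=0, in1=1, in2=1:
  n4 inverted output: n1=1, n2=1, n3=1, n4=0 [inverted output], n5=0, n6=0 → Y1=0, Y2=0 — matches
  n4 stuck-at-1: n1=1, n2=1, n3=1, n4=1 [stuck-at-1], n5=0, n6=0 → Y1=1, Y2=0 — eliminated
Only n4 inverted output reproduces the observed Y1=0, Y2=0.

n4 inverted output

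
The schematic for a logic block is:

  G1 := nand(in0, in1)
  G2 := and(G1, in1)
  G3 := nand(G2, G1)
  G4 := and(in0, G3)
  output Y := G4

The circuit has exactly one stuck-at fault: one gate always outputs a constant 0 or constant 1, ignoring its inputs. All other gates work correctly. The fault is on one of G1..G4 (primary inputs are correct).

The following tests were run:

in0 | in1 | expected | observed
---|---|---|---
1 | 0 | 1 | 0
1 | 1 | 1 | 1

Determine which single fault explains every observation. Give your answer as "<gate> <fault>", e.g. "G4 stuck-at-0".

G2 stuck-at-1

Fault-free values for test 1 (in0=1, in1=0): G1=1, G2=0, G3=1, G4=1, giving Y=1. Observed 0.
Test 1: faults giving observed 0 are {G2 stuck-at-1, G3 stuck-at-0, G4 stuck-at-0}.
Test 2 (in0=1, in1=1): fault-free G1=0, G2=0, G3=1, G4=1 → 1; observed 1. Eliminates G3 stuck-at-0, G4 stuck-at-0.
Only G2 stuck-at-1 is consistent with every test.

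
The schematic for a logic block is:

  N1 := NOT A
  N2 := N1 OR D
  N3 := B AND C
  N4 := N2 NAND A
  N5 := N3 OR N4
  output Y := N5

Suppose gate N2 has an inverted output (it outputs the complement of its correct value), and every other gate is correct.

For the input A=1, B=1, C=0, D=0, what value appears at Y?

Propagate with N2 forced: N1=0, N2=1 [inverted output], N3=0, N4=0, N5=0.
So Y = 0. (Without the fault it would be 1.)

0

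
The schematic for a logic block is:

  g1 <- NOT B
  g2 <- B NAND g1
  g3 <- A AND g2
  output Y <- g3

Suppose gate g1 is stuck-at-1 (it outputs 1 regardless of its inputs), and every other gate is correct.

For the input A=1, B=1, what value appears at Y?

0

Propagate with g1 forced: g1=1 [stuck-at-1], g2=0, g3=0.
So Y = 0. (Without the fault it would be 1.)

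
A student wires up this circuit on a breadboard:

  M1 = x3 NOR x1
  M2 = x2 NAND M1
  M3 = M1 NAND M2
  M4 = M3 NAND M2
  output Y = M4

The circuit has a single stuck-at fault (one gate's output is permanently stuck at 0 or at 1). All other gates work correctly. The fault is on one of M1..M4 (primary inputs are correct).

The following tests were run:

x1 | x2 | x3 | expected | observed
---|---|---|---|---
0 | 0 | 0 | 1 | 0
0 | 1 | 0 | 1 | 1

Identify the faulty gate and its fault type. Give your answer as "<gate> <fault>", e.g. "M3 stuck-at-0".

Fault-free values for test 1 (x1=0, x2=0, x3=0): M1=1, M2=1, M3=0, M4=1, giving Y=1. Observed 0.
Test 1: faults giving observed 0 are {M1 stuck-at-0, M3 stuck-at-1, M4 stuck-at-0}.
Test 2 (x1=0, x2=1, x3=0): fault-free M1=1, M2=0, M3=1, M4=1 → 1; observed 1. Eliminates M1 stuck-at-0, M4 stuck-at-0.
Only M3 stuck-at-1 is consistent with every test.

M3 stuck-at-1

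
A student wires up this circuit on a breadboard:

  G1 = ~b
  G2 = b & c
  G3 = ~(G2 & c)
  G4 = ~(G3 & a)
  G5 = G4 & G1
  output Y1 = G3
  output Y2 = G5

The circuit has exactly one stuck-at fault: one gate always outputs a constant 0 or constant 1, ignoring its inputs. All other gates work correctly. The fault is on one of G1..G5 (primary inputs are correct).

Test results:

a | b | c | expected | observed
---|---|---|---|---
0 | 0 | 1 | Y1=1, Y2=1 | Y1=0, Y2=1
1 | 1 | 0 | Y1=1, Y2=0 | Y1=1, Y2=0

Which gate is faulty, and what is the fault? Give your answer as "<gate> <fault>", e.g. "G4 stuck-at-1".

G2 stuck-at-1

Fault-free values for test 1 (a=0, b=0, c=1): G1=1, G2=0, G3=1, G4=1, G5=1, giving Y1=1, Y2=1. Observed Y1=0, Y2=1.
Test 1: faults giving observed Y1=0, Y2=1 are {G2 stuck-at-1, G3 stuck-at-0}.
Test 2 (a=1, b=1, c=0): fault-free G1=0, G2=0, G3=1, G4=0, G5=0 → Y1=1, Y2=0; observed Y1=1, Y2=0. Eliminates G3 stuck-at-0.
Only G2 stuck-at-1 is consistent with every test.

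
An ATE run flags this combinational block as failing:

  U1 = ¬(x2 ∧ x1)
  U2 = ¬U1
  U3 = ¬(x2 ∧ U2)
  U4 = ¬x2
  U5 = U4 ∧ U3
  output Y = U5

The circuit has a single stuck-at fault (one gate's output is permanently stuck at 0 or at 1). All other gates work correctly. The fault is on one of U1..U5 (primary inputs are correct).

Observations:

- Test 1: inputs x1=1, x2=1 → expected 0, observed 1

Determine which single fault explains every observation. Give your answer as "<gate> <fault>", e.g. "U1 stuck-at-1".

U5 stuck-at-1

Fault-free values for test 1 (x1=1, x2=1): U1=0, U2=1, U3=0, U4=0, U5=0, giving Y=0. Observed 1.
Test 1: faults giving observed 1 are {U5 stuck-at-1}.
Only U5 stuck-at-1 is consistent with every test.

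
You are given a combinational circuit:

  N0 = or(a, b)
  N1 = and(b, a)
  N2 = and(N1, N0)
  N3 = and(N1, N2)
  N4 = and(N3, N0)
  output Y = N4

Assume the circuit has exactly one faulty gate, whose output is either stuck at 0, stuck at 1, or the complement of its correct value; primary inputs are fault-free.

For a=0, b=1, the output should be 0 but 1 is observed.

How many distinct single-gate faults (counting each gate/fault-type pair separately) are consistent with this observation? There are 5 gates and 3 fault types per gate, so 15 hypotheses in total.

6

Fault-free: N0=1, N1=0, N2=0, N3=0, N4=0 → 0. Observed 1.
  N0: none of the 3 fault types match ✗
  N1: stuck-at-1, inverted output ✓; others ✗
  N2: none of the 3 fault types match ✗
  N3: stuck-at-1, inverted output ✓; others ✗
  N4: stuck-at-1, inverted output ✓; others ✗
Consistent faults: {N1 stuck-at-1, N1 inverted output, N3 stuck-at-1, N3 inverted output, N4 stuck-at-1, N4 inverted output} — 6 in all.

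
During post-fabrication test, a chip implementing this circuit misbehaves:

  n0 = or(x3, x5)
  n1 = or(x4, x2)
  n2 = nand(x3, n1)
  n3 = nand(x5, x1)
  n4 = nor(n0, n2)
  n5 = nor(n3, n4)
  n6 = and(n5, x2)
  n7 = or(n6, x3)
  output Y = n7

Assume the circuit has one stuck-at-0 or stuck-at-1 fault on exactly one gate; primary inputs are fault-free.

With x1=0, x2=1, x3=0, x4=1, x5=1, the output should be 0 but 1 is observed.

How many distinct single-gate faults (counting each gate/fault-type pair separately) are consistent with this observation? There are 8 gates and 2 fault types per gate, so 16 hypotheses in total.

4

Fault-free: n0=1, n1=1, n2=1, n3=1, n4=0, n5=0, n6=0, n7=0 → 0. Observed 1.
  n0: none of the 2 fault types match ✗
  n1: none of the 2 fault types match ✗
  n2: none of the 2 fault types match ✗
  n3: stuck-at-0 ✓; others ✗
  n4: none of the 2 fault types match ✗
  n5: stuck-at-1 ✓; others ✗
  n6: stuck-at-1 ✓; others ✗
  n7: stuck-at-1 ✓; others ✗
Consistent faults: {n3 stuck-at-0, n5 stuck-at-1, n6 stuck-at-1, n7 stuck-at-1} — 4 in all.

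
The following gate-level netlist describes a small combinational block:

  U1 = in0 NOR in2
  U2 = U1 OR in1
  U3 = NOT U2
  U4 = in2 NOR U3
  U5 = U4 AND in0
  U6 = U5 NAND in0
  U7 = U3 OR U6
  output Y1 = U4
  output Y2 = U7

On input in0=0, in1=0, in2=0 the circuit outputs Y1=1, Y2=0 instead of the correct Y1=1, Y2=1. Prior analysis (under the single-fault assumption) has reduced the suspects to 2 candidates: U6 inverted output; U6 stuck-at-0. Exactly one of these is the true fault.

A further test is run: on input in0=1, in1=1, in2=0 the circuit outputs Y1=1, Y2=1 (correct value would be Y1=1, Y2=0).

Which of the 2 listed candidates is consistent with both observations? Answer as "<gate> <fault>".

Evaluate each candidate on input in0=1, in1=1, in2=0:
  U6 inverted output: U1=0, U2=1, U3=0, U4=1, U5=1, U6=1 [inverted output], U7=1 → Y1=1, Y2=1 — matches
  U6 stuck-at-0: U1=0, U2=1, U3=0, U4=1, U5=1, U6=0 [stuck-at-0], U7=0 → Y1=1, Y2=0 — eliminated
Only U6 inverted output reproduces the observed Y1=1, Y2=1.

U6 inverted output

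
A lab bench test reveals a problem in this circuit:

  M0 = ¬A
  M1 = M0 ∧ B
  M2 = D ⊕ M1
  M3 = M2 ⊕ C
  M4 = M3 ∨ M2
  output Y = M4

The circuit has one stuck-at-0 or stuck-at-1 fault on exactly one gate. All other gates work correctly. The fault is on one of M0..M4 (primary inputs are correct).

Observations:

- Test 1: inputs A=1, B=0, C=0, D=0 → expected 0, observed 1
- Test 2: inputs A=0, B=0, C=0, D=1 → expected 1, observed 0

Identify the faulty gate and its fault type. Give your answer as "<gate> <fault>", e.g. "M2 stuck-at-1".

Fault-free values for test 1 (A=1, B=0, C=0, D=0): M0=0, M1=0, M2=0, M3=0, M4=0, giving Y=0. Observed 1.
Test 1: faults giving observed 1 are {M1 stuck-at-1, M2 stuck-at-1, M3 stuck-at-1, M4 stuck-at-1}.
Test 2 (A=0, B=0, C=0, D=1): fault-free M0=1, M1=0, M2=1, M3=1, M4=1 → 1; observed 0. Eliminates M2 stuck-at-1, M3 stuck-at-1, M4 stuck-at-1.
Only M1 stuck-at-1 is consistent with every test.

M1 stuck-at-1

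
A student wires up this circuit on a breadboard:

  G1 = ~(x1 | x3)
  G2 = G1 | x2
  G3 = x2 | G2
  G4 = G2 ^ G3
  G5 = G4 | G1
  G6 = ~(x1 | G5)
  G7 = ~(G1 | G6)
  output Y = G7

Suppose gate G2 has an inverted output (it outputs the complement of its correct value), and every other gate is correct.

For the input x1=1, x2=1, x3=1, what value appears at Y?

1

Propagate with G2 forced: G1=0, G2=0 [inverted output], G3=1, G4=1, G5=1, G6=0, G7=1.
So Y = 1. (Same as the fault-free value — the fault is masked on this input.)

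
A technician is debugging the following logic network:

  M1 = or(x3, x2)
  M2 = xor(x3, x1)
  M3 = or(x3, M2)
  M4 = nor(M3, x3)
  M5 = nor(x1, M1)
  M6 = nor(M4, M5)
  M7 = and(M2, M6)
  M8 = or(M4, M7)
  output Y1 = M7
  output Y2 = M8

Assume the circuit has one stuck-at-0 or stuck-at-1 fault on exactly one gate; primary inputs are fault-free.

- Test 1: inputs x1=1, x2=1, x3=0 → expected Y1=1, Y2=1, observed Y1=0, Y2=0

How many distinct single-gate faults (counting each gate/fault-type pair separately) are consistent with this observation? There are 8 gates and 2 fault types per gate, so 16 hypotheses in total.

3

Fault-free: M1=1, M2=1, M3=1, M4=0, M5=0, M6=1, M7=1, M8=1 → Y1=1, Y2=1. Observed Y1=0, Y2=0.
  M1: none of the 2 fault types match ✗
  M2: none of the 2 fault types match ✗
  M3: none of the 2 fault types match ✗
  M4: none of the 2 fault types match ✗
  M5: stuck-at-1 ✓; others ✗
  M6: stuck-at-0 ✓; others ✗
  M7: stuck-at-0 ✓; others ✗
  M8: none of the 2 fault types match ✗
Consistent faults: {M5 stuck-at-1, M6 stuck-at-0, M7 stuck-at-0} — 3 in all.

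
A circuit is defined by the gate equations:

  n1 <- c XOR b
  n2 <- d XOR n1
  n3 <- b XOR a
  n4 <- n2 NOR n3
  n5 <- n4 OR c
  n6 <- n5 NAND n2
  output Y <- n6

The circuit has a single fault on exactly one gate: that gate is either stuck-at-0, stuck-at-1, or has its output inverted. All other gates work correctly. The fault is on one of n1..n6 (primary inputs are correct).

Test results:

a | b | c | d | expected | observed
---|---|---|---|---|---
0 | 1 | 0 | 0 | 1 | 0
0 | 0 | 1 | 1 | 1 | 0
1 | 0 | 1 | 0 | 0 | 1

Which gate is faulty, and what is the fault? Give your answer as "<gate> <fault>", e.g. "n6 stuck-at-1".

n6 inverted output

Fault-free values for test 1 (a=0, b=1, c=0, d=0): n1=1, n2=1, n3=1, n4=0, n5=0, n6=1, giving Y=1. Observed 0.
Test 1: faults giving observed 0 are {n4 stuck-at-1, n4 inverted output, n5 stuck-at-1, n5 inverted output, n6 stuck-at-0, n6 inverted output}.
Test 2 (a=0, b=0, c=1, d=1): fault-free n1=1, n2=0, n3=0, n4=1, n5=1, n6=1 → 1; observed 0. Eliminates n4 stuck-at-1, n4 inverted output, n5 stuck-at-1, n5 inverted output.
Test 3 (a=1, b=0, c=1, d=0): fault-free n1=1, n2=1, n3=1, n4=0, n5=1, n6=0 → 0; observed 1. Eliminates n6 stuck-at-0.
Only n6 inverted output is consistent with every test.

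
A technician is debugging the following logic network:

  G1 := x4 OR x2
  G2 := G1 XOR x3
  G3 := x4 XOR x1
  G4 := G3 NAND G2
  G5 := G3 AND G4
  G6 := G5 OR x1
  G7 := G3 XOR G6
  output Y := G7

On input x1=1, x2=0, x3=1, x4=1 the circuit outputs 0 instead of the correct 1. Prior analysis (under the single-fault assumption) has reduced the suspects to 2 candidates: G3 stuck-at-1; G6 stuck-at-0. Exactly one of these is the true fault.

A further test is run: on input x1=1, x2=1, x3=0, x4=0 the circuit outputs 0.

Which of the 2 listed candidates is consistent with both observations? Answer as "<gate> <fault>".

Evaluate each candidate on input x1=1, x2=1, x3=0, x4=0:
  G3 stuck-at-1: G1=1, G2=1, G3=1 [stuck-at-1], G4=0, G5=0, G6=1, G7=0 → 0 — matches
  G6 stuck-at-0: G1=1, G2=1, G3=1, G4=0, G5=0, G6=0 [stuck-at-0], G7=1 → 1 — eliminated
Only G3 stuck-at-1 reproduces the observed 0.

G3 stuck-at-1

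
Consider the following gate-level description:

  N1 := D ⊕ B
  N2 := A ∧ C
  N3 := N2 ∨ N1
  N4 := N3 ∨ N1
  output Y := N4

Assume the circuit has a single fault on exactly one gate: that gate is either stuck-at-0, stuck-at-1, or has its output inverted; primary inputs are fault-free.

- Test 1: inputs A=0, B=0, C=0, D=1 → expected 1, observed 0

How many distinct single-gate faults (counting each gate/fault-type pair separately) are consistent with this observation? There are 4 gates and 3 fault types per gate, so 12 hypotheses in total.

4

Fault-free: N1=1, N2=0, N3=1, N4=1 → 1. Observed 0.
  N1 stuck-at-0: output 0 ✓
  N1 stuck-at-1: output 1 ✗
  N1 inverted output: output 0 ✓
  N2 stuck-at-0: output 1 ✗
  N2 stuck-at-1: output 1 ✗
  N2 inverted output: output 1 ✗
  N3 stuck-at-0: output 1 ✗
  N3 stuck-at-1: output 1 ✗
  N3 inverted output: output 1 ✗
  N4 stuck-at-0: output 0 ✓
  N4 stuck-at-1: output 1 ✗
  N4 inverted output: output 0 ✓
Consistent faults: {N1 stuck-at-0, N1 inverted output, N4 stuck-at-0, N4 inverted output} — 4 in all.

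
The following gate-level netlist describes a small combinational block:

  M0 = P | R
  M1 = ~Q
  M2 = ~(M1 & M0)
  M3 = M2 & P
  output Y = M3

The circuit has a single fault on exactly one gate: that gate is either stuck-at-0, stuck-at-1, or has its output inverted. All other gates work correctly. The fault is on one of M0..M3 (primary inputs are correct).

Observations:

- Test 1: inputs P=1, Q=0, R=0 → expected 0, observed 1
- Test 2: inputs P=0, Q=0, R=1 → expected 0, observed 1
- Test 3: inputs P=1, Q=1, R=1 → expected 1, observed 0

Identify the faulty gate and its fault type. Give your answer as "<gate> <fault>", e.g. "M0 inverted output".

M3 inverted output

Fault-free values for test 1 (P=1, Q=0, R=0): M0=1, M1=1, M2=0, M3=0, giving Y=0. Observed 1.
Test 1: faults giving observed 1 are {M0 stuck-at-0, M0 inverted output, M1 stuck-at-0, M1 inverted output, M2 stuck-at-1, M2 inverted output, M3 stuck-at-1, M3 inverted output}.
Test 2 (P=0, Q=0, R=1): fault-free M0=1, M1=1, M2=0, M3=0 → 0; observed 1. Eliminates M0 stuck-at-0, M0 inverted output, M1 stuck-at-0, M1 inverted output, M2 stuck-at-1, M2 inverted output.
Test 3 (P=1, Q=1, R=1): fault-free M0=1, M1=0, M2=1, M3=1 → 1; observed 0. Eliminates M3 stuck-at-1.
Only M3 inverted output is consistent with every test.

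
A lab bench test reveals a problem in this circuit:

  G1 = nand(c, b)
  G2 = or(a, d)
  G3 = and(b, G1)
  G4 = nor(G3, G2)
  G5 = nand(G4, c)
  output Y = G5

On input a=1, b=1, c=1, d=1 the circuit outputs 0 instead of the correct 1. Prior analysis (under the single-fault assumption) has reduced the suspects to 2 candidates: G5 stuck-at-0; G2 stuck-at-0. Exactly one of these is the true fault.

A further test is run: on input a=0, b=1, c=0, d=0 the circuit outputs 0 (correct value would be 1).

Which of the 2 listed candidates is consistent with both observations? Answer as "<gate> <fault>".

Evaluate each candidate on input a=0, b=1, c=0, d=0:
  G5 stuck-at-0: G1=1, G2=0, G3=1, G4=0, G5=0 [stuck-at-0] → 0 — matches
  G2 stuck-at-0: G1=1, G2=0 [stuck-at-0], G3=1, G4=0, G5=1 → 1 — eliminated
Only G5 stuck-at-0 reproduces the observed 0.

G5 stuck-at-0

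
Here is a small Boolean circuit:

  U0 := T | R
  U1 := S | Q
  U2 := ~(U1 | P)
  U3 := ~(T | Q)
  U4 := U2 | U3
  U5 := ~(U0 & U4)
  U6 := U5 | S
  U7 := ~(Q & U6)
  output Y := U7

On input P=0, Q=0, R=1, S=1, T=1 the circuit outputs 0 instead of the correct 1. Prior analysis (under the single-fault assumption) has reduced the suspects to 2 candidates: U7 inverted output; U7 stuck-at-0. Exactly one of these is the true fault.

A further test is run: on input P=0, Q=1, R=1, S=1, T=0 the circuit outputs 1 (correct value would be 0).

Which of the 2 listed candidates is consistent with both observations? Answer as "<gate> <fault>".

U7 inverted output

Evaluate each candidate on input P=0, Q=1, R=1, S=1, T=0:
  U7 inverted output: U0=1, U1=1, U2=0, U3=0, U4=0, U5=1, U6=1, U7=1 [inverted output] → 1 — matches
  U7 stuck-at-0: U0=1, U1=1, U2=0, U3=0, U4=0, U5=1, U6=1, U7=0 [stuck-at-0] → 0 — eliminated
Only U7 inverted output reproduces the observed 1.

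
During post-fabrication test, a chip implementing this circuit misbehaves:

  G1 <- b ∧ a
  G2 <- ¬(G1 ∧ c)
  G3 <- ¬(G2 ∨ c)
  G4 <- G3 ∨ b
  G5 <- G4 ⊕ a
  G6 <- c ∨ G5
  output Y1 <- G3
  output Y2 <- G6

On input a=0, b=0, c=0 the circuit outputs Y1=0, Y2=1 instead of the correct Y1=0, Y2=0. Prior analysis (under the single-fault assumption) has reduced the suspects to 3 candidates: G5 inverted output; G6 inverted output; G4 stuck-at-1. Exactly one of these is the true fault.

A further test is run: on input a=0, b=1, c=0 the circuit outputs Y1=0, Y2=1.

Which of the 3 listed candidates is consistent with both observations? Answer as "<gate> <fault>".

Evaluate each candidate on input a=0, b=1, c=0:
  G5 inverted output: G1=0, G2=1, G3=0, G4=1, G5=0 [inverted output], G6=0 → Y1=0, Y2=0 — eliminated
  G6 inverted output: G1=0, G2=1, G3=0, G4=1, G5=1, G6=0 [inverted output] → Y1=0, Y2=0 — eliminated
  G4 stuck-at-1: G1=0, G2=1, G3=0, G4=1 [stuck-at-1], G5=1, G6=1 → Y1=0, Y2=1 — matches
Only G4 stuck-at-1 reproduces the observed Y1=0, Y2=1.

G4 stuck-at-1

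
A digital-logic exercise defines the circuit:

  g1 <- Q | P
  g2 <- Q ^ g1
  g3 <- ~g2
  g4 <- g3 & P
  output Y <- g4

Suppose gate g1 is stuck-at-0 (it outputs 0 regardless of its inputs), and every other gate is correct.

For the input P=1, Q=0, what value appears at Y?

Propagate with g1 forced: g1=0 [stuck-at-0], g2=0, g3=1, g4=1.
So Y = 1. (Without the fault it would be 0.)

1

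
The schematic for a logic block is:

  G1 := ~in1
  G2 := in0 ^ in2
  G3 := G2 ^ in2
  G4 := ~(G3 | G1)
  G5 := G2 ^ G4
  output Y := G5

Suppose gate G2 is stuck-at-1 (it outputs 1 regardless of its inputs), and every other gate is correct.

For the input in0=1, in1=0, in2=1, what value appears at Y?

Propagate with G2 forced: G1=1, G2=1 [stuck-at-1], G3=0, G4=0, G5=1.
So Y = 1. (Without the fault it would be 0.)

1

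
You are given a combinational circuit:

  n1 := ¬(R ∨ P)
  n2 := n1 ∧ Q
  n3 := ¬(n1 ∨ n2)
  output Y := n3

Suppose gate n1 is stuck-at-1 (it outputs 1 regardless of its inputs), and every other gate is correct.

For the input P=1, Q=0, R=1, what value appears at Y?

Propagate with n1 forced: n1=1 [stuck-at-1], n2=0, n3=0.
So Y = 0. (Without the fault it would be 1.)

0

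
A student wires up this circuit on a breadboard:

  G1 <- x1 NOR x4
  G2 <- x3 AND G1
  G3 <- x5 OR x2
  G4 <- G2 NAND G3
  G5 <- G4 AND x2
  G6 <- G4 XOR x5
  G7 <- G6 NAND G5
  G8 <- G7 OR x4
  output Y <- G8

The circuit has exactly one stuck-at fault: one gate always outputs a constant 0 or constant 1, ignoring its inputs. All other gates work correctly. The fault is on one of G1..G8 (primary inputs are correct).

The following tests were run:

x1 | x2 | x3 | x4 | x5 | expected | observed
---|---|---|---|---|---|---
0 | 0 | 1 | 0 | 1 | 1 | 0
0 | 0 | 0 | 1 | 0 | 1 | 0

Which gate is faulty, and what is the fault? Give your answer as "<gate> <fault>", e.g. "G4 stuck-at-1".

G8 stuck-at-0

Fault-free values for test 1 (x1=0, x2=0, x3=1, x4=0, x5=1): G1=1, G2=1, G3=1, G4=0, G5=0, G6=1, G7=1, G8=1, giving Y=1. Observed 0.
Test 1: faults giving observed 0 are {G5 stuck-at-1, G7 stuck-at-0, G8 stuck-at-0}.
Test 2 (x1=0, x2=0, x3=0, x4=1, x5=0): fault-free G1=0, G2=0, G3=0, G4=1, G5=0, G6=1, G7=1, G8=1 → 1; observed 0. Eliminates G5 stuck-at-1, G7 stuck-at-0.
Only G8 stuck-at-0 is consistent with every test.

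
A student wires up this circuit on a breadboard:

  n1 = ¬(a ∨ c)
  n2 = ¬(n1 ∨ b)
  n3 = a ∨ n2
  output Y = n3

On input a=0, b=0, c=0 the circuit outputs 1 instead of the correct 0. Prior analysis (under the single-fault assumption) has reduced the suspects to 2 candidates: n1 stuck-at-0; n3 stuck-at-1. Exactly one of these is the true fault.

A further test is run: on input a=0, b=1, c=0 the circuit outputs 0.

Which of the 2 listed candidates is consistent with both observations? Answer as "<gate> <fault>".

n1 stuck-at-0

Evaluate each candidate on input a=0, b=1, c=0:
  n1 stuck-at-0: n1=0 [stuck-at-0], n2=0, n3=0 → 0 — matches
  n3 stuck-at-1: n1=1, n2=0, n3=1 [stuck-at-1] → 1 — eliminated
Only n1 stuck-at-0 reproduces the observed 0.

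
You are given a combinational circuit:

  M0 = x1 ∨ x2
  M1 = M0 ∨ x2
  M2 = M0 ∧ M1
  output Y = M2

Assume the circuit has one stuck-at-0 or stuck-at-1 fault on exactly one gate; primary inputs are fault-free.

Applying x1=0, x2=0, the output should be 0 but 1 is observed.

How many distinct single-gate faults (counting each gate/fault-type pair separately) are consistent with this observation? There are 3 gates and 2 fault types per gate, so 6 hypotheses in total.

2

Fault-free: M0=0, M1=0, M2=0 → 0. Observed 1.
  M0 stuck-at-0: output 0 ✗
  M0 stuck-at-1: output 1 ✓
  M1 stuck-at-0: output 0 ✗
  M1 stuck-at-1: output 0 ✗
  M2 stuck-at-0: output 0 ✗
  M2 stuck-at-1: output 1 ✓
Consistent faults: {M0 stuck-at-1, M2 stuck-at-1} — 2 in all.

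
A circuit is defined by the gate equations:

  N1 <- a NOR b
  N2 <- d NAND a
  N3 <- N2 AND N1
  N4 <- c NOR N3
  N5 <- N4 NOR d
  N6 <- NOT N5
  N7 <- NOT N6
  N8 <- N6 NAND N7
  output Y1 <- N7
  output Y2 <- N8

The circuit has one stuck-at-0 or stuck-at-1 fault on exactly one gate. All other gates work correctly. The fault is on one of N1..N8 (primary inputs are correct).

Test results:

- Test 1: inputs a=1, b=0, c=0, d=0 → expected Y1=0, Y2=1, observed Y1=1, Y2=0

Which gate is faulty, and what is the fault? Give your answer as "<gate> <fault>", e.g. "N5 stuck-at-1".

Fault-free values for test 1 (a=1, b=0, c=0, d=0): N1=0, N2=1, N3=0, N4=1, N5=0, N6=1, N7=0, N8=1, giving Y1=0, Y2=1. Observed Y1=1, Y2=0.
Test 1: faults giving observed Y1=1, Y2=0 are {N7 stuck-at-1}.
Only N7 stuck-at-1 is consistent with every test.

N7 stuck-at-1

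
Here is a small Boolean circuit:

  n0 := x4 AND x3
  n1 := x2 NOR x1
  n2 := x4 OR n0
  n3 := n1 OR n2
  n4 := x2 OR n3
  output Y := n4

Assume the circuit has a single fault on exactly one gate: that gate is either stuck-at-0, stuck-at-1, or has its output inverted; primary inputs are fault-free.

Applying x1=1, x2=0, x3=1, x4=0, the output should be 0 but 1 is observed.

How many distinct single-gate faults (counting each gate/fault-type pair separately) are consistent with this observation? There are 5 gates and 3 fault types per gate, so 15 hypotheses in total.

Fault-free: n0=0, n1=0, n2=0, n3=0, n4=0 → 0. Observed 1.
  n0: stuck-at-1, inverted output ✓; others ✗
  n1: stuck-at-1, inverted output ✓; others ✗
  n2: stuck-at-1, inverted output ✓; others ✗
  n3: stuck-at-1, inverted output ✓; others ✗
  n4: stuck-at-1, inverted output ✓; others ✗
Consistent faults: {n0 stuck-at-1, n0 inverted output, n1 stuck-at-1, n1 inverted output, n2 stuck-at-1, n2 inverted output, n3 stuck-at-1, n3 inverted output, n4 stuck-at-1, n4 inverted output} — 10 in all.

10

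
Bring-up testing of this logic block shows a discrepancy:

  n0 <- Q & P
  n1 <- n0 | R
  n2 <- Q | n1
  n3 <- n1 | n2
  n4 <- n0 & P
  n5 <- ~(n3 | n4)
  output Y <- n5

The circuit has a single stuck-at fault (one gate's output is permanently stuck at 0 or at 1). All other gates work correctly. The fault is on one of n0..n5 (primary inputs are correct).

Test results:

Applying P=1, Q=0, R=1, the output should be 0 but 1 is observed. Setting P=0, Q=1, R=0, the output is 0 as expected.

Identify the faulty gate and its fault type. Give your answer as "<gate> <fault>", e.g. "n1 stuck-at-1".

Fault-free values for test 1 (P=1, Q=0, R=1): n0=0, n1=1, n2=1, n3=1, n4=0, n5=0, giving Y=0. Observed 1.
Test 1: faults giving observed 1 are {n1 stuck-at-0, n3 stuck-at-0, n5 stuck-at-1}.
Test 2 (P=0, Q=1, R=0): fault-free n0=0, n1=0, n2=1, n3=1, n4=0, n5=0 → 0; observed 0. Eliminates n3 stuck-at-0, n5 stuck-at-1.
Only n1 stuck-at-0 is consistent with every test.

n1 stuck-at-0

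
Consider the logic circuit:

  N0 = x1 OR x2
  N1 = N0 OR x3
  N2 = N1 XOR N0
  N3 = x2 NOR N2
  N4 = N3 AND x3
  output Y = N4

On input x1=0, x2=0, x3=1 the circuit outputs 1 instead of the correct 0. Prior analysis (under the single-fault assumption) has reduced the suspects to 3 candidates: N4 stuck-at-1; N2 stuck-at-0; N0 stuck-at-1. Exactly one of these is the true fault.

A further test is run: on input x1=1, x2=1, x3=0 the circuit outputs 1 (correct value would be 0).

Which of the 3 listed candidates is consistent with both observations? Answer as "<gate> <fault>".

Evaluate each candidate on input x1=1, x2=1, x3=0:
  N4 stuck-at-1: N0=1, N1=1, N2=0, N3=0, N4=1 [stuck-at-1] → 1 — matches
  N2 stuck-at-0: N0=1, N1=1, N2=0 [stuck-at-0], N3=0, N4=0 → 0 — eliminated
  N0 stuck-at-1: N0=1 [stuck-at-1], N1=1, N2=0, N3=0, N4=0 → 0 — eliminated
Only N4 stuck-at-1 reproduces the observed 1.

N4 stuck-at-1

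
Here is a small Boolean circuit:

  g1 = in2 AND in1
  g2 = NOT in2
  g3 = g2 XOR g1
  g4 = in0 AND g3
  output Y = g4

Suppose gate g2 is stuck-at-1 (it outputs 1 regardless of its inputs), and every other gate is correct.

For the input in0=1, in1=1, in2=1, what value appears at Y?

0

Propagate with g2 forced: g1=1, g2=1 [stuck-at-1], g3=0, g4=0.
So Y = 0. (Without the fault it would be 1.)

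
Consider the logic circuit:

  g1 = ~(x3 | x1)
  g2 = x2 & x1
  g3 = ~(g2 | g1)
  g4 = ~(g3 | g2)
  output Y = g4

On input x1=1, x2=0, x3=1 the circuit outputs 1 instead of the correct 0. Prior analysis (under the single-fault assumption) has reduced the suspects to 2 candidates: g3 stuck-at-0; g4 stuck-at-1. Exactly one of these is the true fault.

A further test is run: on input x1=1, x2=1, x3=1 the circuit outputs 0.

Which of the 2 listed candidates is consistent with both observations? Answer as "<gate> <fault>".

g3 stuck-at-0

Evaluate each candidate on input x1=1, x2=1, x3=1:
  g3 stuck-at-0: g1=0, g2=1, g3=0 [stuck-at-0], g4=0 → 0 — matches
  g4 stuck-at-1: g1=0, g2=1, g3=0, g4=1 [stuck-at-1] → 1 — eliminated
Only g3 stuck-at-0 reproduces the observed 0.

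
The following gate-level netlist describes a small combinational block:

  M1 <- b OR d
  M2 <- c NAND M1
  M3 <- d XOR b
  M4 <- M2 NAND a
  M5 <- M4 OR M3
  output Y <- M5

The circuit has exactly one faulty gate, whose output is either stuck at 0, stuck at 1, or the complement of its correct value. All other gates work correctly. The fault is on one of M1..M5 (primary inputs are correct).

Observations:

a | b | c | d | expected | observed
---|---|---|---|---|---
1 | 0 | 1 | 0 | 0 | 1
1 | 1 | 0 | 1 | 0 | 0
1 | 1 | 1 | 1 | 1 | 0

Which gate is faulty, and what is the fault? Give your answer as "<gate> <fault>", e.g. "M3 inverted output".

Fault-free values for test 1 (a=1, b=0, c=1, d=0): M1=0, M2=1, M3=0, M4=0, M5=0, giving Y=0. Observed 1.
Test 1: faults giving observed 1 are {M1 stuck-at-1, M1 inverted output, M2 stuck-at-0, M2 inverted output, M3 stuck-at-1, M3 inverted output, M4 stuck-at-1, M4 inverted output, M5 stuck-at-1, M5 inverted output}.
Test 2 (a=1, b=1, c=0, d=1): fault-free M1=1, M2=1, M3=0, M4=0, M5=0 → 0; observed 0. Eliminates M2 stuck-at-0, M2 inverted output, M3 stuck-at-1, M3 inverted output, M4 stuck-at-1, M4 inverted output, M5 stuck-at-1, M5 inverted output.
Test 3 (a=1, b=1, c=1, d=1): fault-free M1=1, M2=0, M3=0, M4=1, M5=1 → 1; observed 0. Eliminates M1 stuck-at-1.
Only M1 inverted output is consistent with every test.

M1 inverted output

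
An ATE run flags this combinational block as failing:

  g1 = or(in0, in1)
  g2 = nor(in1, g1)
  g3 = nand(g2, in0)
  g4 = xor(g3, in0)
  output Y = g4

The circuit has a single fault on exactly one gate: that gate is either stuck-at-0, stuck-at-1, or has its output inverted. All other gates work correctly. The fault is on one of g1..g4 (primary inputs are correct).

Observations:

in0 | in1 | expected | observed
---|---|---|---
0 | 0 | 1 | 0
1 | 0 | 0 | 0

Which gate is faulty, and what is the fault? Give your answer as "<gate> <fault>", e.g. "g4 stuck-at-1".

g4 stuck-at-0

Fault-free values for test 1 (in0=0, in1=0): g1=0, g2=1, g3=1, g4=1, giving Y=1. Observed 0.
Test 1: faults giving observed 0 are {g3 stuck-at-0, g3 inverted output, g4 stuck-at-0, g4 inverted output}.
Test 2 (in0=1, in1=0): fault-free g1=1, g2=0, g3=1, g4=0 → 0; observed 0. Eliminates g3 stuck-at-0, g3 inverted output, g4 inverted output.
Only g4 stuck-at-0 is consistent with every test.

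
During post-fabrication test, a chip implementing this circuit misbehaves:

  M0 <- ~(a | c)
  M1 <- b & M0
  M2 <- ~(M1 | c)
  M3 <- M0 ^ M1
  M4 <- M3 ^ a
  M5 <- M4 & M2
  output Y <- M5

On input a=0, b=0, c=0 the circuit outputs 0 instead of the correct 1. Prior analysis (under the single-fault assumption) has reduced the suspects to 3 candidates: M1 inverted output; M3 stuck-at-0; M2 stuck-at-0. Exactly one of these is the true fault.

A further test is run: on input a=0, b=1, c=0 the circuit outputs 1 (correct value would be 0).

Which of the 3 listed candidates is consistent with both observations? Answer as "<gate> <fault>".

M1 inverted output

Evaluate each candidate on input a=0, b=1, c=0:
  M1 inverted output: M0=1, M1=0 [inverted output], M2=1, M3=1, M4=1, M5=1 → 1 — matches
  M3 stuck-at-0: M0=1, M1=1, M2=0, M3=0 [stuck-at-0], M4=0, M5=0 → 0 — eliminated
  M2 stuck-at-0: M0=1, M1=1, M2=0 [stuck-at-0], M3=0, M4=0, M5=0 → 0 — eliminated
Only M1 inverted output reproduces the observed 1.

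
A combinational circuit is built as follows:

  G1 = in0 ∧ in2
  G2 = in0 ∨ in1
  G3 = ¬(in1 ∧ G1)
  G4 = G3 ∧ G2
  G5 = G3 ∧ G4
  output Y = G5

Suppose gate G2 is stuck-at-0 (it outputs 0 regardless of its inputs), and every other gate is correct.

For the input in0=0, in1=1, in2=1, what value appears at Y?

Propagate with G2 forced: G1=0, G2=0 [stuck-at-0], G3=1, G4=0, G5=0.
So Y = 0. (Without the fault it would be 1.)

0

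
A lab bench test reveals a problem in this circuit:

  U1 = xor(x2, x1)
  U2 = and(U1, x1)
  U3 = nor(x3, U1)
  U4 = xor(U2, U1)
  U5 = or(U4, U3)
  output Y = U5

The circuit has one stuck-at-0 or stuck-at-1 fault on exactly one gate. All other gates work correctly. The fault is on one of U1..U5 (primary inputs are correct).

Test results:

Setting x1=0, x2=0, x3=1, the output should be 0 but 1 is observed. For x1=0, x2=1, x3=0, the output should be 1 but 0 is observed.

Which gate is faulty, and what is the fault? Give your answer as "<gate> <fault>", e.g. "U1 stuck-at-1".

U2 stuck-at-1

Fault-free values for test 1 (x1=0, x2=0, x3=1): U1=0, U2=0, U3=0, U4=0, U5=0, giving Y=0. Observed 1.
Test 1: faults giving observed 1 are {U1 stuck-at-1, U2 stuck-at-1, U3 stuck-at-1, U4 stuck-at-1, U5 stuck-at-1}.
Test 2 (x1=0, x2=1, x3=0): fault-free U1=1, U2=0, U3=0, U4=1, U5=1 → 1; observed 0. Eliminates U1 stuck-at-1, U3 stuck-at-1, U4 stuck-at-1, U5 stuck-at-1.
Only U2 stuck-at-1 is consistent with every test.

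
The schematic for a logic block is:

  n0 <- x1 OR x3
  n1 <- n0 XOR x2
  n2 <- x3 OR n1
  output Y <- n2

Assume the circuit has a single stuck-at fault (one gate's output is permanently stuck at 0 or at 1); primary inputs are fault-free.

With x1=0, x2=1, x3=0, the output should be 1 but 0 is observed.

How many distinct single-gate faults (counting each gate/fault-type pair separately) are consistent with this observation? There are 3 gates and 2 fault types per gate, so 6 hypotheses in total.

Fault-free: n0=0, n1=1, n2=1 → 1. Observed 0.
  n0 stuck-at-0: output 1 ✗
  n0 stuck-at-1: output 0 ✓
  n1 stuck-at-0: output 0 ✓
  n1 stuck-at-1: output 1 ✗
  n2 stuck-at-0: output 0 ✓
  n2 stuck-at-1: output 1 ✗
Consistent faults: {n0 stuck-at-1, n1 stuck-at-0, n2 stuck-at-0} — 3 in all.

3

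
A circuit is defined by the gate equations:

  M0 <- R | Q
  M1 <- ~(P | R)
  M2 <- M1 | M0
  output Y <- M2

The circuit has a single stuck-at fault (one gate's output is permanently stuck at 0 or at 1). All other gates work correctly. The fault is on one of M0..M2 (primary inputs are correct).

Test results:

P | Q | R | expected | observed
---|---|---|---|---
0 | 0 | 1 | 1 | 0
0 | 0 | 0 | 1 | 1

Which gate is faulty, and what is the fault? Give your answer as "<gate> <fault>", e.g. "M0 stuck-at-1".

Fault-free values for test 1 (P=0, Q=0, R=1): M0=1, M1=0, M2=1, giving Y=1. Observed 0.
Test 1: faults giving observed 0 are {M0 stuck-at-0, M2 stuck-at-0}.
Test 2 (P=0, Q=0, R=0): fault-free M0=0, M1=1, M2=1 → 1; observed 1. Eliminates M2 stuck-at-0.
Only M0 stuck-at-0 is consistent with every test.

M0 stuck-at-0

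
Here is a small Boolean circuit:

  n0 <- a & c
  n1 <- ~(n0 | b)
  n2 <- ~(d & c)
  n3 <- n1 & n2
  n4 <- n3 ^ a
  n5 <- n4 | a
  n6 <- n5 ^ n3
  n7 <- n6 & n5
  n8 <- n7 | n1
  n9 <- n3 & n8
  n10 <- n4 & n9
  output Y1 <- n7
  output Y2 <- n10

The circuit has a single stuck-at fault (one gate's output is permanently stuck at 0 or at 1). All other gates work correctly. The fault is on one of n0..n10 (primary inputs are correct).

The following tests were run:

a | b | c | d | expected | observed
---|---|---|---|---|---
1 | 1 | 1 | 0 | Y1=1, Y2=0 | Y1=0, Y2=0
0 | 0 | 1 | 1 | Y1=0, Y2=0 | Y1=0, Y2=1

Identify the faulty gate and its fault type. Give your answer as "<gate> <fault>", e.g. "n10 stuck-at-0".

Fault-free values for test 1 (a=1, b=1, c=1, d=0): n0=1, n1=0, n2=1, n3=0, n4=1, n5=1, n6=1, n7=1, n8=1, n9=0, n10=0, giving Y1=1, Y2=0. Observed Y1=0, Y2=0.
Test 1: faults giving observed Y1=0, Y2=0 are {n1 stuck-at-1, n3 stuck-at-1, n5 stuck-at-0, n6 stuck-at-0, n7 stuck-at-0}.
Test 2 (a=0, b=0, c=1, d=1): fault-free n0=0, n1=1, n2=0, n3=0, n4=0, n5=0, n6=0, n7=0, n8=1, n9=0, n10=0 → Y1=0, Y2=0; observed Y1=0, Y2=1. Eliminates n1 stuck-at-1, n5 stuck-at-0, n6 stuck-at-0, n7 stuck-at-0.
Only n3 stuck-at-1 is consistent with every test.

n3 stuck-at-1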